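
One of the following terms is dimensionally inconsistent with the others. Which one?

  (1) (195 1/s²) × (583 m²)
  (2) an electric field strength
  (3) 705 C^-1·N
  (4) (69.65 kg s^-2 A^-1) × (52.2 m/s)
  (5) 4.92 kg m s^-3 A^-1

(1)

Dimensions:
  (1) [s⁻²] · [m²] = m²·s⁻²
  (2) [electric field strength] = kg·m·s⁻³·A⁻¹
  (3) N·C⁻¹ = kg·m·s⁻²·(s·A)⁻¹ = kg·m·s⁻³·A⁻¹
  (4) [kg·s⁻²·A⁻¹] · [m·s⁻¹] = kg·m·s⁻³·A⁻¹
  (5) kg·m·s⁻³·A⁻¹
All reduce to kg·m·s⁻³·A⁻¹ except (1), which is m²·s⁻².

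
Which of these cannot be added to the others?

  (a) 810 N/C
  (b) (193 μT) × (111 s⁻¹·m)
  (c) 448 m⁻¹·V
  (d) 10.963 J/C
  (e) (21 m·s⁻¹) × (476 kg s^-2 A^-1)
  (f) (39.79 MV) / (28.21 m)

(d)

Expand each in SI base units:
  (a) N·C⁻¹ = kg·m·s⁻²·(s·A)⁻¹ = kg·m·s⁻³·A⁻¹
  (b) [kg·s⁻²·A⁻¹] · [m·s⁻¹] = kg·m·s⁻³·A⁻¹
  (c) V·m⁻¹ = J·C⁻¹·m⁻¹ = kg·m·s⁻³·A⁻¹
  (d) J·C⁻¹ = N·m·(s·A)⁻¹ = kg·m²·s⁻³·A⁻¹
  (e) [m·s⁻¹] · [kg·s⁻²·A⁻¹] = kg·m·s⁻³·A⁻¹
  (f) [kg·m²·s⁻³·A⁻¹] / [m] = kg·m·s⁻³·A⁻¹
All reduce to kg·m·s⁻³·A⁻¹ except (d), which is kg·m²·s⁻³·A⁻¹.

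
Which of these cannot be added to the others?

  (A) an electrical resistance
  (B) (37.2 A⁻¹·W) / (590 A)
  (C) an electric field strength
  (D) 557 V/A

(C)

Expand each in SI base units:
  (A) [electrical resistance] = kg·m²·s⁻³·A⁻²
  (B) [kg·m²·s⁻³·A⁻¹] / [A] = kg·m²·s⁻³·A⁻²
  (C) [electric field strength] = kg·m·s⁻³·A⁻¹
  (D) V·A⁻¹ = J·C⁻¹·A⁻¹ = kg·m²·s⁻³·A⁻²
All reduce to kg·m²·s⁻³·A⁻² except (C), which is kg·m·s⁻³·A⁻¹.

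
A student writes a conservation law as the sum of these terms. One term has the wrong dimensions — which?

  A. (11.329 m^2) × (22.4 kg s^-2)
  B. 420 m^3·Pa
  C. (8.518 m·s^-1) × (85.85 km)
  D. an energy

C.

Dimensions:
  A. [m²] · [kg·s⁻²] = kg·m²·s⁻²
  B. Pa·m³ = N·m⁻²·m³ = kg·m²·s⁻²
  C. [m·s⁻¹] · [m] = m²·s⁻¹
  D. [energy] = kg·m²·s⁻²
All reduce to kg·m²·s⁻² except C., which is m²·s⁻¹.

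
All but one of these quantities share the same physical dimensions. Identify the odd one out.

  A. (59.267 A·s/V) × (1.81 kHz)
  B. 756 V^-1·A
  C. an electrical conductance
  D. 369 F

D.

Dimensions:
  A. [kg⁻¹·m⁻²·s⁴·A²] · [s⁻¹] = kg⁻¹·m⁻²·s³·A²
  B. A·V⁻¹ = A·(J·C⁻¹)⁻¹ = kg⁻¹·m⁻²·s³·A²
  C. [electrical conductance] = kg⁻¹·m⁻²·s³·A²
  D. F = C·V⁻¹ = kg⁻¹·m⁻²·s⁴·A²
All reduce to kg⁻¹·m⁻²·s³·A² except D., which is kg⁻¹·m⁻²·s⁴·A².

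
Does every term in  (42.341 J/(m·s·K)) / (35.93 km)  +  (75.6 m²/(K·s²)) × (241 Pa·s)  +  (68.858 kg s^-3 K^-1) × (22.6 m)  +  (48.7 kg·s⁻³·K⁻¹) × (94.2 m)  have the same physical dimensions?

Reduce each to base SI dimensions:
  (42.341 J/(m·s·K)) / (35.93 km):  [kg·m·s⁻³·K⁻¹] / [m] = kg·s⁻³·K⁻¹
  (75.6 m²/(K·s²)) × (241 Pa·s):  [m²·s⁻²·K⁻¹] · [kg·m⁻¹·s⁻¹] = kg·m·s⁻³·K⁻¹
  (68.858 kg s^-3 K^-1) × (22.6 m):  [kg·s⁻³·K⁻¹] · [m] = kg·m·s⁻³·K⁻¹
  (48.7 kg·s⁻³·K⁻¹) × (94.2 m):  [kg·s⁻³·K⁻¹] · [m] = kg·m·s⁻³·K⁻¹
The terms do not share a single dimension (kg·m·s⁻³·K⁻¹ vs kg·s⁻³·K⁻¹).

No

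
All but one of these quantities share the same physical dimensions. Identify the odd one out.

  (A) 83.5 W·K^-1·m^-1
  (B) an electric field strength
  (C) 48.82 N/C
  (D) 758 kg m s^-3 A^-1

(A)

Reduce each to base SI dimensions:
  (A) W·m⁻¹·K⁻¹ = J·s⁻¹·m⁻¹·K⁻¹ = kg·m·s⁻³·K⁻¹
  (B) [electric field strength] = kg·m·s⁻³·A⁻¹
  (C) N·C⁻¹ = kg·m·s⁻²·(s·A)⁻¹ = kg·m·s⁻³·A⁻¹
  (D) kg·m·s⁻³·A⁻¹
All reduce to kg·m·s⁻³·A⁻¹ except (A), which is kg·m·s⁻³·K⁻¹.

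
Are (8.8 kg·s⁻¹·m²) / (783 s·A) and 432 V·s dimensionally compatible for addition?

Yes

Reduce each to base SI dimensions:
  (8.8 kg·s⁻¹·m²) / (783 s·A):  [kg·m²·s⁻¹] / [s·A] = kg·m²·s⁻²·A⁻¹
  432 V·s:  V·s = J·C⁻¹·s = kg·m²·s⁻²·A⁻¹
Both are kg·m²·s⁻²·A⁻¹, so they have the same dimensions and can be added.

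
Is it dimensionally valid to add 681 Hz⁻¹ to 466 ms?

Yes

Dimensions:
  681 Hz⁻¹:  Hz⁻¹ = (s⁻¹)⁻¹ = s
  466 ms:  s
Both are s, so they have the same dimensions and can be added.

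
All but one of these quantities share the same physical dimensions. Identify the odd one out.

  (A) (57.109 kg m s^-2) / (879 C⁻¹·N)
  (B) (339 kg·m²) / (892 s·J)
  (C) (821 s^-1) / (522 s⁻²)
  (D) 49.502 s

Dimensions:
  (A) [kg·m·s⁻²] / [kg·m·s⁻³·A⁻¹] = s·A
  (B) [kg·m²] / [kg·m²·s⁻¹] = s
  (C) [s⁻¹] / [s⁻²] = s
  (D) s
All reduce to s except (A), which is s·A.

(A)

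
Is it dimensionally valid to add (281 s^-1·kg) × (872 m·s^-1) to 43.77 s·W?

No

Expand each in SI base units:
  (281 s^-1·kg) × (872 m·s^-1):  [kg·s⁻¹] · [m·s⁻¹] = kg·m·s⁻²
  43.77 s·W:  W·s = J·s⁻¹·s = kg·m²·s⁻²
kg·m·s⁻² ≠ kg·m²·s⁻², so they cannot be added.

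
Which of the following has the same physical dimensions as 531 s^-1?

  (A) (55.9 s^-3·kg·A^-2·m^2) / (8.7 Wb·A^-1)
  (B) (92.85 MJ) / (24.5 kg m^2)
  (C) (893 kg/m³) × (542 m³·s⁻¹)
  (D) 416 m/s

Reference: s⁻¹.
Each option:
  (A) [kg·m²·s⁻³·A⁻²] / [kg·m²·s⁻²·A⁻²] = s⁻¹  ← same
  (B) [kg·m²·s⁻²] / [kg·m²] = s⁻²
  (C) [kg·m⁻³] · [m³·s⁻¹] = kg·s⁻¹
  (D) m·s⁻¹
Only (A) matches s⁻¹.

(A)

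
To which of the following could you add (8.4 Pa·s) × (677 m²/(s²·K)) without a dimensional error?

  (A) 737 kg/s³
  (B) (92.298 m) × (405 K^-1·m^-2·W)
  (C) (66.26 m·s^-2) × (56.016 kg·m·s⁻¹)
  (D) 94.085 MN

Reference: [kg·m⁻¹·s⁻¹] · [m²·s⁻²·K⁻¹] = kg·m·s⁻³·K⁻¹.
Each option:
  (A) kg·s⁻³
  (B) [m] · [kg·s⁻³·K⁻¹] = kg·m·s⁻³·K⁻¹  ← same
  (C) [m·s⁻²] · [kg·m·s⁻¹] = kg·m²·s⁻³
  (D) N = kg·m·s⁻²
Only (B) matches kg·m·s⁻³·K⁻¹.

(B)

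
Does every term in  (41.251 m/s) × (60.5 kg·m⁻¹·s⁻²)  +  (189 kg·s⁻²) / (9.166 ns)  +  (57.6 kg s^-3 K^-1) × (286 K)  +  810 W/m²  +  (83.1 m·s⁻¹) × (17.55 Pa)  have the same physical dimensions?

Expand each in SI base units:
  (41.251 m/s) × (60.5 kg·m⁻¹·s⁻²):  [m·s⁻¹] · [kg·m⁻¹·s⁻²] = kg·s⁻³
  (189 kg·s⁻²) / (9.166 ns):  [kg·s⁻²] / [s] = kg·s⁻³
  (57.6 kg s^-3 K^-1) × (286 K):  [kg·s⁻³·K⁻¹] · [K] = kg·s⁻³
  810 W/m²:  W·m⁻² = J·s⁻¹·m⁻² = kg·s⁻³
  (83.1 m·s⁻¹) × (17.55 Pa):  [m·s⁻¹] · [kg·m⁻¹·s⁻²] = kg·s⁻³
Every term reduces to kg·s⁻³.

Yes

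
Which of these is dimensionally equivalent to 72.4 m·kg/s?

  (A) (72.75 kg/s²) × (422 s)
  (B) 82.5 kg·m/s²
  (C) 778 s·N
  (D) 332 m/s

(C)

Reference: kg·m·s⁻¹.
Each option:
  (A) [kg·s⁻²] · [s] = kg·s⁻¹
  (B) kg·m·s⁻²
  (C) N·s = kg·m·s⁻²·s = kg·m·s⁻¹  ← same
  (D) m·s⁻¹
Only (C) matches kg·m·s⁻¹.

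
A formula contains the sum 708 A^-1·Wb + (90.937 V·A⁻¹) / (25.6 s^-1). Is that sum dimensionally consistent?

Yes

Work out the base dimensions of each:
  708 A^-1·Wb:  Wb·A⁻¹ = V·s·A⁻¹ = kg·m²·s⁻²·A⁻²
  (90.937 V·A⁻¹) / (25.6 s^-1):  [kg·m²·s⁻³·A⁻²] / [s⁻¹] = kg·m²·s⁻²·A⁻²
Both are kg·m²·s⁻²·A⁻², so they have the same dimensions and can be added.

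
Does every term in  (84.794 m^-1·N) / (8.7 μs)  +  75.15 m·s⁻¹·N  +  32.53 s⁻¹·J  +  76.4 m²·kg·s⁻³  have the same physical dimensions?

No

Expand each in SI base units:
  (84.794 m^-1·N) / (8.7 μs):  [kg·s⁻²] / [s] = kg·s⁻³
  75.15 m·s⁻¹·N:  N·m·s⁻¹ = kg·m·s⁻²·m·s⁻¹ = kg·m²·s⁻³
  32.53 s⁻¹·J:  J·s⁻¹ = N·m·s⁻¹ = kg·m²·s⁻³
  76.4 m²·kg·s⁻³:  kg·m²·s⁻³
The terms do not share a single dimension (kg·m²·s⁻³ vs kg·s⁻³).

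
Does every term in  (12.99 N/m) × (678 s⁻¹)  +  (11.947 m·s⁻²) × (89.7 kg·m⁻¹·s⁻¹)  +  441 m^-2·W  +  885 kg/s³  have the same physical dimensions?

Yes

Reduce each to base SI dimensions:
  (12.99 N/m) × (678 s⁻¹):  [kg·s⁻²] · [s⁻¹] = kg·s⁻³
  (11.947 m·s⁻²) × (89.7 kg·m⁻¹·s⁻¹):  [m·s⁻²] · [kg·m⁻¹·s⁻¹] = kg·s⁻³
  441 m^-2·W:  W·m⁻² = J·s⁻¹·m⁻² = kg·s⁻³
  885 kg/s³:  kg·s⁻³
Every term reduces to kg·s⁻³.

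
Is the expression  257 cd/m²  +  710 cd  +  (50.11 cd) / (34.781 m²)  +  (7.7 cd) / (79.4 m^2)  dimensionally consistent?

No

Work out the base dimensions of each:
  257 cd/m²:  cd·m⁻² = m⁻²·cd
  710 cd:  cd
  (50.11 cd) / (34.781 m²):  [cd] / [m²] = m⁻²·cd
  (7.7 cd) / (79.4 m^2):  [cd] / [m²] = m⁻²·cd
The terms do not share a single dimension (cd vs m⁻²·cd).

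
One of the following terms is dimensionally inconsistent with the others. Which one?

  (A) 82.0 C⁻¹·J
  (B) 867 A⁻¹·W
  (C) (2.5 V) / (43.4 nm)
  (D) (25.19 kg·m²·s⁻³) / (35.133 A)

In SI base units:
  (A) J·C⁻¹ = N·m·(s·A)⁻¹ = kg·m²·s⁻³·A⁻¹
  (B) W·A⁻¹ = J·s⁻¹·A⁻¹ = kg·m²·s⁻³·A⁻¹
  (C) [kg·m²·s⁻³·A⁻¹] / [m] = kg·m·s⁻³·A⁻¹
  (D) [kg·m²·s⁻³] / [A] = kg·m²·s⁻³·A⁻¹
All reduce to kg·m²·s⁻³·A⁻¹ except (C), which is kg·m·s⁻³·A⁻¹.

(C)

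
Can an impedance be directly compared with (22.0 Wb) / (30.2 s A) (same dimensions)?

In SI base units:
  an impedance:  [impedance] = kg·m²·s⁻³·A⁻²
  (22.0 Wb) / (30.2 s A):  [kg·m²·s⁻²·A⁻¹] / [s·A] = kg·m²·s⁻³·A⁻²
Both are kg·m²·s⁻³·A⁻², so they have the same dimensions and can be added.

Yes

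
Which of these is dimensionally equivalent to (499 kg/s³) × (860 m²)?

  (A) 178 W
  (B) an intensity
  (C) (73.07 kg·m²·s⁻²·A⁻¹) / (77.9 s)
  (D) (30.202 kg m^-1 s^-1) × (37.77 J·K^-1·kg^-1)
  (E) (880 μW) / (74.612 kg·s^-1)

(A)

Reference: [kg·s⁻³] · [m²] = kg·m²·s⁻³.
Each option:
  (A) W = J·s⁻¹ = kg·m²·s⁻³  ← same
  (B) [intensity] = kg·s⁻³
  (C) [kg·m²·s⁻²·A⁻¹] / [s] = kg·m²·s⁻³·A⁻¹
  (D) [kg·m⁻¹·s⁻¹] · [m²·s⁻²·K⁻¹] = kg·m·s⁻³·K⁻¹
  (E) [kg·m²·s⁻³] / [kg·s⁻¹] = m²·s⁻²
Only (A) matches kg·m²·s⁻³.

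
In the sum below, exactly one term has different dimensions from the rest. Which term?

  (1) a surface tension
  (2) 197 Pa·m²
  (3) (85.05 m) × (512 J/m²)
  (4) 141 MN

(1)

Dimensions:
  (1) [surface tension] = kg·s⁻²
  (2) Pa·m² = N·m⁻²·m² = kg·m·s⁻²
  (3) [m] · [kg·s⁻²] = kg·m·s⁻²
  (4) N = kg·m·s⁻²
All reduce to kg·m·s⁻² except (1), which is kg·s⁻².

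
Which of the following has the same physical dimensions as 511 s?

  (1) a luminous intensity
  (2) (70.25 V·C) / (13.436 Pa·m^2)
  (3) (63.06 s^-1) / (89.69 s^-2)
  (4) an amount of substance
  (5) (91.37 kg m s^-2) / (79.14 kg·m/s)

Reference: s.
Each option:
  (1) [luminous intensity] = cd
  (2) [kg·m²·s⁻²] / [kg·m·s⁻²] = m
  (3) [s⁻¹] / [s⁻²] = s  ← same
  (4) [amount of substance] = mol
  (5) [kg·m·s⁻²] / [kg·m·s⁻¹] = s⁻¹
Only (3) matches s.

(3)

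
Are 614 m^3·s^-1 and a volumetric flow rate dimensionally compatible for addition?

Yes

In SI base units:
  614 m^3·s^-1:  m³·s⁻¹
  a volumetric flow rate:  [volumetric flow rate] = m³·s⁻¹
Both are m³·s⁻¹, so they have the same dimensions and can be added.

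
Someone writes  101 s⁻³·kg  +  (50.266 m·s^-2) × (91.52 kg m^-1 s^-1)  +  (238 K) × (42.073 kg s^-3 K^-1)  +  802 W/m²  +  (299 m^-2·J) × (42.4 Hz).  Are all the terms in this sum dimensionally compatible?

Yes

Dimensions:
  101 s⁻³·kg:  kg·s⁻³
  (50.266 m·s^-2) × (91.52 kg m^-1 s^-1):  [m·s⁻²] · [kg·m⁻¹·s⁻¹] = kg·s⁻³
  (238 K) × (42.073 kg s^-3 K^-1):  [K] · [kg·s⁻³·K⁻¹] = kg·s⁻³
  802 W/m²:  W·m⁻² = J·s⁻¹·m⁻² = kg·s⁻³
  (299 m^-2·J) × (42.4 Hz):  [kg·s⁻²] · [s⁻¹] = kg·s⁻³
Every term reduces to kg·s⁻³.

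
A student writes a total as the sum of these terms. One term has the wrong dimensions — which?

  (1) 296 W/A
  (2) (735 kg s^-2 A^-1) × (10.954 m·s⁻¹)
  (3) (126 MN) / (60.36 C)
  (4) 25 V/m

In SI base units:
  (1) W·A⁻¹ = J·s⁻¹·A⁻¹ = kg·m²·s⁻³·A⁻¹
  (2) [kg·s⁻²·A⁻¹] · [m·s⁻¹] = kg·m·s⁻³·A⁻¹
  (3) [kg·m·s⁻²] / [s·A] = kg·m·s⁻³·A⁻¹
  (4) V·m⁻¹ = J·C⁻¹·m⁻¹ = kg·m·s⁻³·A⁻¹
All reduce to kg·m·s⁻³·A⁻¹ except (1), which is kg·m²·s⁻³·A⁻¹.

(1)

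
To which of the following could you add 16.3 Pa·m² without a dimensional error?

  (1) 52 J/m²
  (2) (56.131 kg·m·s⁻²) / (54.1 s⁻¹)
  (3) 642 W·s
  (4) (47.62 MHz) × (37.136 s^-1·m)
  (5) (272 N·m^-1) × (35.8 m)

Reference: Pa·m² = N·m⁻²·m² = kg·m·s⁻².
Each option:
  (1) J·m⁻² = N·m·m⁻² = kg·s⁻²
  (2) [kg·m·s⁻²] / [s⁻¹] = kg·m·s⁻¹
  (3) W·s = J·s⁻¹·s = kg·m²·s⁻²
  (4) [s⁻¹] · [m·s⁻¹] = m·s⁻²
  (5) [kg·s⁻²] · [m] = kg·m·s⁻²  ← same
Only (5) matches kg·m·s⁻².

(5)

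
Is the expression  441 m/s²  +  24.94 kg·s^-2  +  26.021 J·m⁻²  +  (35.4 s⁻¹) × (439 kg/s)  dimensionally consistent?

Dimensions:
  441 m/s²:  m·s⁻²
  24.94 kg·s^-2:  kg·s⁻²
  26.021 J·m⁻²:  J·m⁻² = N·m·m⁻² = kg·s⁻²
  (35.4 s⁻¹) × (439 kg/s):  [s⁻¹] · [kg·s⁻¹] = kg·s⁻²
The terms do not share a single dimension (kg·s⁻² vs m·s⁻²).

No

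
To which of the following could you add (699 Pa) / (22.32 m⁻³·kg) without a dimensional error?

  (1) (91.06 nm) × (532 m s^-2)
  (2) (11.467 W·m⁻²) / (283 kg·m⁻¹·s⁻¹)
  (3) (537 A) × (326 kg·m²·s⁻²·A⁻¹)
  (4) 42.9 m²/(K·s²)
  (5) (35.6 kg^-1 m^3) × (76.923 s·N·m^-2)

Reference: [kg·m⁻¹·s⁻²] / [kg·m⁻³] = m²·s⁻².
Each option:
  (1) [m] · [m·s⁻²] = m²·s⁻²  ← same
  (2) [kg·s⁻³] / [kg·m⁻¹·s⁻¹] = m·s⁻²
  (3) [A] · [kg·m²·s⁻²·A⁻¹] = kg·m²·s⁻²
  (4) m²·s⁻²·K⁻¹
  (5) [kg⁻¹·m³] · [kg·m⁻¹·s⁻¹] = m²·s⁻¹
Only (1) matches m²·s⁻².

(1)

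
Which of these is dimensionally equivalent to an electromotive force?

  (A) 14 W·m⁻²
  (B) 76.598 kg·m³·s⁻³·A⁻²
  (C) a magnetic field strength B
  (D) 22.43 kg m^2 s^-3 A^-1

(D)

Reference: [electromotive force] = kg·m²·s⁻³·A⁻¹.
Each option:
  (A) W·m⁻² = J·s⁻¹·m⁻² = kg·s⁻³
  (B) kg·m³·s⁻³·A⁻²
  (C) [magnetic field strength B] = kg·s⁻²·A⁻¹
  (D) kg·m²·s⁻³·A⁻¹  ← same
Only (D) matches kg·m²·s⁻³·A⁻¹.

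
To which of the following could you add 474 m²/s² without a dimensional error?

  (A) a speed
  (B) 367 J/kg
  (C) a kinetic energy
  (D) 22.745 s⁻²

(B)

Reference: m²·s⁻².
Each option:
  (A) [speed] = m·s⁻¹
  (B) J·kg⁻¹ = N·m·kg⁻¹ = m²·s⁻²  ← same
  (C) [kinetic energy] = kg·m²·s⁻²
  (D) s⁻²
Only (B) matches m²·s⁻².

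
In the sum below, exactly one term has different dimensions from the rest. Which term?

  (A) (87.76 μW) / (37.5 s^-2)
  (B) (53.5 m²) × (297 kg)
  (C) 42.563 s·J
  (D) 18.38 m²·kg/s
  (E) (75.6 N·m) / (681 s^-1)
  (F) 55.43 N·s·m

(B)

Expand each in SI base units:
  (A) [kg·m²·s⁻³] / [s⁻²] = kg·m²·s⁻¹
  (B) [m²] · [kg] = kg·m²
  (C) J·s = N·m·s = kg·m²·s⁻¹
  (D) kg·m²·s⁻¹
  (E) [kg·m²·s⁻²] / [s⁻¹] = kg·m²·s⁻¹
  (F) N·m·s = kg·m·s⁻²·m·s = kg·m²·s⁻¹
All reduce to kg·m²·s⁻¹ except (B), which is kg·m².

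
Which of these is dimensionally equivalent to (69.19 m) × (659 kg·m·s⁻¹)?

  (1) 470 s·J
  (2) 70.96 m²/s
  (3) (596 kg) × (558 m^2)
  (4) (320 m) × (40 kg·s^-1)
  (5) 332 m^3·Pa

(1)

Reference: [m] · [kg·m·s⁻¹] = kg·m²·s⁻¹.
Each option:
  (1) J·s = N·m·s = kg·m²·s⁻¹  ← same
  (2) m²·s⁻¹
  (3) [kg] · [m²] = kg·m²
  (4) [m] · [kg·s⁻¹] = kg·m·s⁻¹
  (5) Pa·m³ = N·m⁻²·m³ = kg·m²·s⁻²
Only (1) matches kg·m²·s⁻¹.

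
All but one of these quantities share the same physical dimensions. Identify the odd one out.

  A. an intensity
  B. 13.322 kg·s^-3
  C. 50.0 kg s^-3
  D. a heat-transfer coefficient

D.

Dimensions:
  A. [intensity] = kg·s⁻³
  B. kg·s⁻³
  C. kg·s⁻³
  D. [heat-transfer coefficient] = kg·s⁻³·K⁻¹
All reduce to kg·s⁻³ except D., which is kg·s⁻³·K⁻¹.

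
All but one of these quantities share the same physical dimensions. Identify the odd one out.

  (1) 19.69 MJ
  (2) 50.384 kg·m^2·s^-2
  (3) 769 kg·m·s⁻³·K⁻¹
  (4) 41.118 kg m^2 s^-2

Dimensions:
  (1) J = N·m = kg·m²·s⁻²
  (2) kg·m²·s⁻²
  (3) kg·m·s⁻³·K⁻¹
  (4) kg·m²·s⁻²
All reduce to kg·m²·s⁻² except (3), which is kg·m·s⁻³·K⁻¹.

(3)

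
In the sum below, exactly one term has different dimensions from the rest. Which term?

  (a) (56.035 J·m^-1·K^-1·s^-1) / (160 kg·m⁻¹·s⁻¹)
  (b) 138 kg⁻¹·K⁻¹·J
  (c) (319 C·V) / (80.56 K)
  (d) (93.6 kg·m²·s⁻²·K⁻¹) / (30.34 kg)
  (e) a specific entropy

In SI base units:
  (a) [kg·m·s⁻³·K⁻¹] / [kg·m⁻¹·s⁻¹] = m²·s⁻²·K⁻¹
  (b) J·kg⁻¹·K⁻¹ = N·m·kg⁻¹·K⁻¹ = m²·s⁻²·K⁻¹
  (c) [kg·m²·s⁻²] / [K] = kg·m²·s⁻²·K⁻¹
  (d) [kg·m²·s⁻²·K⁻¹] / [kg] = m²·s⁻²·K⁻¹
  (e) [specific entropy] = m²·s⁻²·K⁻¹
All reduce to m²·s⁻²·K⁻¹ except (c), which is kg·m²·s⁻²·K⁻¹.

(c)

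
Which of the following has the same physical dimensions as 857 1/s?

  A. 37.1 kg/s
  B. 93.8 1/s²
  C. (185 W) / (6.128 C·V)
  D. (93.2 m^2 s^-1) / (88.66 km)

Reference: s⁻¹.
Each option:
  A. kg·s⁻¹
  B. s⁻²
  C. [kg·m²·s⁻³] / [kg·m²·s⁻²] = s⁻¹  ← same
  D. [m²·s⁻¹] / [m] = m·s⁻¹
Only C. matches s⁻¹.

C.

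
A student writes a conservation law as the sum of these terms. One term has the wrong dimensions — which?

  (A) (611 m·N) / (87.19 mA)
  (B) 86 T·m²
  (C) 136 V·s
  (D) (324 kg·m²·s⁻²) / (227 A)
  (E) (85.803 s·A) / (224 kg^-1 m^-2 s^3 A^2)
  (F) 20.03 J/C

(F)

Dimensions:
  (A) [kg·m²·s⁻²] / [A] = kg·m²·s⁻²·A⁻¹
  (B) T·m² = Wb·m⁻²·m² = kg·m²·s⁻²·A⁻¹
  (C) V·s = J·C⁻¹·s = kg·m²·s⁻²·A⁻¹
  (D) [kg·m²·s⁻²] / [A] = kg·m²·s⁻²·A⁻¹
  (E) [s·A] / [kg⁻¹·m⁻²·s³·A²] = kg·m²·s⁻²·A⁻¹
  (F) J·C⁻¹ = N·m·(s·A)⁻¹ = kg·m²·s⁻³·A⁻¹
All reduce to kg·m²·s⁻²·A⁻¹ except (F), which is kg·m²·s⁻³·A⁻¹.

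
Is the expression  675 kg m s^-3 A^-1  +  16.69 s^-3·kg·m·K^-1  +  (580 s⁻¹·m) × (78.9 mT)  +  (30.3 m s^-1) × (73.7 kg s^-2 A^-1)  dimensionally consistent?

Work out the base dimensions of each:
  675 kg m s^-3 A^-1:  kg·m·s⁻³·A⁻¹
  16.69 s^-3·kg·m·K^-1:  kg·m·s⁻³·K⁻¹
  (580 s⁻¹·m) × (78.9 mT):  [m·s⁻¹] · [kg·s⁻²·A⁻¹] = kg·m·s⁻³·A⁻¹
  (30.3 m s^-1) × (73.7 kg s^-2 A^-1):  [m·s⁻¹] · [kg·s⁻²·A⁻¹] = kg·m·s⁻³·A⁻¹
The terms do not share a single dimension (kg·m·s⁻³·A⁻¹ vs kg·m·s⁻³·K⁻¹).

No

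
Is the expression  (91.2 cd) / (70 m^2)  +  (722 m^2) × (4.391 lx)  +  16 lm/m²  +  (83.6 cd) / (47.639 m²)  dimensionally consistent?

No

In SI base units:
  (91.2 cd) / (70 m^2):  [cd] / [m²] = m⁻²·cd
  (722 m^2) × (4.391 lx):  [m²] · [m⁻²·cd] = cd
  16 lm/m²:  lm·m⁻² = cd·m⁻² = m⁻²·cd
  (83.6 cd) / (47.639 m²):  [cd] / [m²] = m⁻²·cd
The terms do not share a single dimension (cd vs m⁻²·cd).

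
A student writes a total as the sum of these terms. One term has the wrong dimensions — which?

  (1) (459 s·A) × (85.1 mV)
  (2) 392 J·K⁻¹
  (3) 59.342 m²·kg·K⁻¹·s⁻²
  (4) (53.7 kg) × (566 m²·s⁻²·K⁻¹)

In SI base units:
  (1) [s·A] · [kg·m²·s⁻³·A⁻¹] = kg·m²·s⁻²
  (2) J·K⁻¹ = N·m·K⁻¹ = kg·m²·s⁻²·K⁻¹
  (3) kg·m²·s⁻²·K⁻¹
  (4) [kg] · [m²·s⁻²·K⁻¹] = kg·m²·s⁻²·K⁻¹
All reduce to kg·m²·s⁻²·K⁻¹ except (1), which is kg·m²·s⁻².

(1)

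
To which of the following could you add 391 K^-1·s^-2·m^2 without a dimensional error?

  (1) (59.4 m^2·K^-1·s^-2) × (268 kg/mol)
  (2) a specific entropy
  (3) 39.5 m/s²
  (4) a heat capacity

(2)

Reference: m²·s⁻²·K⁻¹.
Each option:
  (1) [m²·s⁻²·K⁻¹] · [kg·mol⁻¹] = kg·m²·s⁻²·K⁻¹·mol⁻¹
  (2) [specific entropy] = m²·s⁻²·K⁻¹  ← same
  (3) m·s⁻²
  (4) [heat capacity] = kg·m²·s⁻²·K⁻¹
Only (2) matches m²·s⁻²·K⁻¹.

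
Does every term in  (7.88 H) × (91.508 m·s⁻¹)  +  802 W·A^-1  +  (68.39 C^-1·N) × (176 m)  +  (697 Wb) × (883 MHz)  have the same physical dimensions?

No

Dimensions:
  (7.88 H) × (91.508 m·s⁻¹):  [kg·m²·s⁻²·A⁻²] · [m·s⁻¹] = kg·m³·s⁻³·A⁻²
  802 W·A^-1:  W·A⁻¹ = J·s⁻¹·A⁻¹ = kg·m²·s⁻³·A⁻¹
  (68.39 C^-1·N) × (176 m):  [kg·m·s⁻³·A⁻¹] · [m] = kg·m²·s⁻³·A⁻¹
  (697 Wb) × (883 MHz):  [kg·m²·s⁻²·A⁻¹] · [s⁻¹] = kg·m²·s⁻³·A⁻¹
The terms do not share a single dimension (kg·m²·s⁻³·A⁻¹ vs kg·m³·s⁻³·A⁻²).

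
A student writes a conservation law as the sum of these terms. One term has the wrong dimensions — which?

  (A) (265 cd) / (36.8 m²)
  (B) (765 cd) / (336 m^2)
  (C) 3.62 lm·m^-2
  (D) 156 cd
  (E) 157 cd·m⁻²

(D)

In SI base units:
  (A) [cd] / [m²] = m⁻²·cd
  (B) [cd] / [m²] = m⁻²·cd
  (C) lm·m⁻² = cd·m⁻² = m⁻²·cd
  (D) cd
  (E) cd·m⁻² = m⁻²·cd
All reduce to m⁻²·cd except (D), which is cd.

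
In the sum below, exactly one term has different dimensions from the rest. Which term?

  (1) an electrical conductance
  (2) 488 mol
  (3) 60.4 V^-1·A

In SI base units:
  (1) [electrical conductance] = kg⁻¹·m⁻²·s³·A²
  (2) mol
  (3) A·V⁻¹ = A·(J·C⁻¹)⁻¹ = kg⁻¹·m⁻²·s³·A²
All reduce to kg⁻¹·m⁻²·s³·A² except (2), which is mol.

(2)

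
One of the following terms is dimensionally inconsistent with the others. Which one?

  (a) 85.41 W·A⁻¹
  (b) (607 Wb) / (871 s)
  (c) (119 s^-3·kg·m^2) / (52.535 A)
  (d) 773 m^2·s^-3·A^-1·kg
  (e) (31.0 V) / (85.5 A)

Work out the base dimensions of each:
  (a) W·A⁻¹ = J·s⁻¹·A⁻¹ = kg·m²·s⁻³·A⁻¹
  (b) [kg·m²·s⁻²·A⁻¹] / [s] = kg·m²·s⁻³·A⁻¹
  (c) [kg·m²·s⁻³] / [A] = kg·m²·s⁻³·A⁻¹
  (d) kg·m²·s⁻³·A⁻¹
  (e) [kg·m²·s⁻³·A⁻¹] / [A] = kg·m²·s⁻³·A⁻²
All reduce to kg·m²·s⁻³·A⁻¹ except (e), which is kg·m²·s⁻³·A⁻².

(e)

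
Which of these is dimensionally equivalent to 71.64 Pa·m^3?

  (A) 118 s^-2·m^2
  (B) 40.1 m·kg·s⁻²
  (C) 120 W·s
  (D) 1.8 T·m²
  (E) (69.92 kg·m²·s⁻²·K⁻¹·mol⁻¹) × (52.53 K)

Reference: Pa·m³ = N·m⁻²·m³ = kg·m²·s⁻².
Each option:
  (A) m²·s⁻²
  (B) kg·m·s⁻²
  (C) W·s = J·s⁻¹·s = kg·m²·s⁻²  ← same
  (D) T·m² = Wb·m⁻²·m² = kg·m²·s⁻²·A⁻¹
  (E) [kg·m²·s⁻²·K⁻¹·mol⁻¹] · [K] = kg·m²·s⁻²·mol⁻¹
Only (C) matches kg·m²·s⁻².

(C)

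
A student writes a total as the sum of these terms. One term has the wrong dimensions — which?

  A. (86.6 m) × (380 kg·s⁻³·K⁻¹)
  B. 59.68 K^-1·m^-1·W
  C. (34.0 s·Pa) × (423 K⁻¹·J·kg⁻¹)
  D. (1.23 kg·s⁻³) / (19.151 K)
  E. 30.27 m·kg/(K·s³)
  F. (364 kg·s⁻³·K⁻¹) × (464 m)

Work out the base dimensions of each:
  A. [m] · [kg·s⁻³·K⁻¹] = kg·m·s⁻³·K⁻¹
  B. W·m⁻¹·K⁻¹ = J·s⁻¹·m⁻¹·K⁻¹ = kg·m·s⁻³·K⁻¹
  C. [kg·m⁻¹·s⁻¹] · [m²·s⁻²·K⁻¹] = kg·m·s⁻³·K⁻¹
  D. [kg·s⁻³] / [K] = kg·s⁻³·K⁻¹
  E. kg·m·s⁻³·K⁻¹
  F. [kg·s⁻³·K⁻¹] · [m] = kg·m·s⁻³·K⁻¹
All reduce to kg·m·s⁻³·K⁻¹ except D., which is kg·s⁻³·K⁻¹.

D.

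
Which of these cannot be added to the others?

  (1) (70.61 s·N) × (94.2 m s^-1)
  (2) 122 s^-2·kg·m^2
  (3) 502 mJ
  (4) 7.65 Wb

In SI base units:
  (1) [kg·m·s⁻¹] · [m·s⁻¹] = kg·m²·s⁻²
  (2) kg·m²·s⁻²
  (3) J = N·m = kg·m²·s⁻²
  (4) Wb = V·s = kg·m²·s⁻²·A⁻¹
All reduce to kg·m²·s⁻² except (4), which is kg·m²·s⁻²·A⁻¹.

(4)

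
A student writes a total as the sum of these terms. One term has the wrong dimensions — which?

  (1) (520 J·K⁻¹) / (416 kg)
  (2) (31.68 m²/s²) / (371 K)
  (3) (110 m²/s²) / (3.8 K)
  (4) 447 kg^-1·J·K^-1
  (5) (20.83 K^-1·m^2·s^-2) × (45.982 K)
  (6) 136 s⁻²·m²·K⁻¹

Work out the base dimensions of each:
  (1) [kg·m²·s⁻²·K⁻¹] / [kg] = m²·s⁻²·K⁻¹
  (2) [m²·s⁻²] / [K] = m²·s⁻²·K⁻¹
  (3) [m²·s⁻²] / [K] = m²·s⁻²·K⁻¹
  (4) J·kg⁻¹·K⁻¹ = N·m·kg⁻¹·K⁻¹ = m²·s⁻²·K⁻¹
  (5) [m²·s⁻²·K⁻¹] · [K] = m²·s⁻²
  (6) m²·s⁻²·K⁻¹
All reduce to m²·s⁻²·K⁻¹ except (5), which is m²·s⁻².

(5)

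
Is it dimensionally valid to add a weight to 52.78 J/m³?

Expand each in SI base units:
  a weight:  [weight] = kg·m·s⁻²
  52.78 J/m³:  J·m⁻³ = N·m·m⁻³ = kg·m⁻¹·s⁻²
kg·m·s⁻² ≠ kg·m⁻¹·s⁻², so they cannot be added.

No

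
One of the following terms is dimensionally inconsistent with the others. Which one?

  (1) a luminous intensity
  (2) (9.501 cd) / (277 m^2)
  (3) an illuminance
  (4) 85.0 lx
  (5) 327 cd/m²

Work out the base dimensions of each:
  (1) [luminous intensity] = cd
  (2) [cd] / [m²] = m⁻²·cd
  (3) [illuminance] = m⁻²·cd
  (4) lx = lm·m⁻² = m⁻²·cd
  (5) cd·m⁻² = m⁻²·cd
All reduce to m⁻²·cd except (1), which is cd.

(1)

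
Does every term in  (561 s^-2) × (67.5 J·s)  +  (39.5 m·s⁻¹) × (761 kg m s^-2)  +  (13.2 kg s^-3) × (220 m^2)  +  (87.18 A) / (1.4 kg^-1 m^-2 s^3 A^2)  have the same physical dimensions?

Reduce each to base SI dimensions:
  (561 s^-2) × (67.5 J·s):  [s⁻²] · [kg·m²·s⁻¹] = kg·m²·s⁻³
  (39.5 m·s⁻¹) × (761 kg m s^-2):  [m·s⁻¹] · [kg·m·s⁻²] = kg·m²·s⁻³
  (13.2 kg s^-3) × (220 m^2):  [kg·s⁻³] · [m²] = kg·m²·s⁻³
  (87.18 A) / (1.4 kg^-1 m^-2 s^3 A^2):  [A] / [kg⁻¹·m⁻²·s³·A²] = kg·m²·s⁻³·A⁻¹
The terms do not share a single dimension (kg·m²·s⁻³ vs kg·m²·s⁻³·A⁻¹).

No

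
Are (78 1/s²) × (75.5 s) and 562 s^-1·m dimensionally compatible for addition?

In SI base units:
  (78 1/s²) × (75.5 s):  [s⁻²] · [s] = s⁻¹
  562 s^-1·m:  m·s⁻¹
s⁻¹ ≠ m·s⁻¹, so they cannot be added.

No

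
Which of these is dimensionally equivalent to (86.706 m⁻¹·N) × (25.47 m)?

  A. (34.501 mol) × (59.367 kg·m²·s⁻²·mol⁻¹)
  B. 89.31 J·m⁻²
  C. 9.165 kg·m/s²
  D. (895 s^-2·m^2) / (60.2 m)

C.

Reference: [kg·s⁻²] · [m] = kg·m·s⁻².
Each option:
  A. [mol] · [kg·m²·s⁻²·mol⁻¹] = kg·m²·s⁻²
  B. J·m⁻² = N·m·m⁻² = kg·s⁻²
  C. kg·m·s⁻²  ← same
  D. [m²·s⁻²] / [m] = m·s⁻²
Only C. matches kg·m·s⁻².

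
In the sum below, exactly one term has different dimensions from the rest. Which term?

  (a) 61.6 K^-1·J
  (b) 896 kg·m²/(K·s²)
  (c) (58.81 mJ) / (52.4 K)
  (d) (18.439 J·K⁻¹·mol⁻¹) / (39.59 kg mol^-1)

(d)

Expand each in SI base units:
  (a) J·K⁻¹ = N·m·K⁻¹ = kg·m²·s⁻²·K⁻¹
  (b) kg·m²·s⁻²·K⁻¹
  (c) [kg·m²·s⁻²] / [K] = kg·m²·s⁻²·K⁻¹
  (d) [kg·m²·s⁻²·K⁻¹·mol⁻¹] / [kg·mol⁻¹] = m²·s⁻²·K⁻¹
All reduce to kg·m²·s⁻²·K⁻¹ except (d), which is m²·s⁻²·K⁻¹.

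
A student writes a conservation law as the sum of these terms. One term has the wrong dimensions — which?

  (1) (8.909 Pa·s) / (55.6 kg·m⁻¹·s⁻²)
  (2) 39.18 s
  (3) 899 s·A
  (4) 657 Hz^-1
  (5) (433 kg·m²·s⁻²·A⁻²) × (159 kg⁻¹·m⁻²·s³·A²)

(3)

Reduce each to base SI dimensions:
  (1) [kg·m⁻¹·s⁻¹] / [kg·m⁻¹·s⁻²] = s
  (2) s
  (3) A·s = s·A
  (4) Hz⁻¹ = (s⁻¹)⁻¹ = s
  (5) [kg·m²·s⁻²·A⁻²] · [kg⁻¹·m⁻²·s³·A²] = s
All reduce to s except (3), which is s·A.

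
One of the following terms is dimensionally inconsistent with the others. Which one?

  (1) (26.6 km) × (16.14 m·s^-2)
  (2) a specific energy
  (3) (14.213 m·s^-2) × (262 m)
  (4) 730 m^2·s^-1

Reduce each to base SI dimensions:
  (1) [m] · [m·s⁻²] = m²·s⁻²
  (2) [specific energy] = m²·s⁻²
  (3) [m·s⁻²] · [m] = m²·s⁻²
  (4) m²·s⁻¹
All reduce to m²·s⁻² except (4), which is m²·s⁻¹.

(4)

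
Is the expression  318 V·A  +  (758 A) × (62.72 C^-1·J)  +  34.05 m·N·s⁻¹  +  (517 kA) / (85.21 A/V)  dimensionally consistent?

No

Dimensions:
  318 V·A:  V·A = J·C⁻¹·A = kg·m²·s⁻³
  (758 A) × (62.72 C^-1·J):  [A] · [kg·m²·s⁻³·A⁻¹] = kg·m²·s⁻³
  34.05 m·N·s⁻¹:  N·m·s⁻¹ = kg·m·s⁻²·m·s⁻¹ = kg·m²·s⁻³
  (517 kA) / (85.21 A/V):  [A] / [kg⁻¹·m⁻²·s³·A²] = kg·m²·s⁻³·A⁻¹
The terms do not share a single dimension (kg·m²·s⁻³ vs kg·m²·s⁻³·A⁻¹).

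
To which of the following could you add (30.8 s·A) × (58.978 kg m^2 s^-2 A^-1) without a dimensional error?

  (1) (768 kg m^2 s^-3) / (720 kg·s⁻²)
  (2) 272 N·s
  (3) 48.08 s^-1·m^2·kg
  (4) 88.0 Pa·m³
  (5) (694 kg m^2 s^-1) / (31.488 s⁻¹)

(3)

Reference: [s·A] · [kg·m²·s⁻²·A⁻¹] = kg·m²·s⁻¹.
Each option:
  (1) [kg·m²·s⁻³] / [kg·s⁻²] = m²·s⁻¹
  (2) N·s = kg·m·s⁻²·s = kg·m·s⁻¹
  (3) kg·m²·s⁻¹  ← same
  (4) Pa·m³ = N·m⁻²·m³ = kg·m²·s⁻²
  (5) [kg·m²·s⁻¹] / [s⁻¹] = kg·m²
Only (3) matches kg·m²·s⁻¹.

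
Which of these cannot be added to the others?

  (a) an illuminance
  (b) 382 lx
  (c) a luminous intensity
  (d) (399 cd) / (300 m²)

Reduce each to base SI dimensions:
  (a) [illuminance] = m⁻²·cd
  (b) lx = lm·m⁻² = m⁻²·cd
  (c) [luminous intensity] = cd
  (d) [cd] / [m²] = m⁻²·cd
All reduce to m⁻²·cd except (c), which is cd.

(c)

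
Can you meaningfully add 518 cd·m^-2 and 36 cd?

Work out the base dimensions of each:
  518 cd·m^-2:  cd·m⁻² = m⁻²·cd
  36 cd:  cd
m⁻²·cd ≠ cd, so they cannot be added.

No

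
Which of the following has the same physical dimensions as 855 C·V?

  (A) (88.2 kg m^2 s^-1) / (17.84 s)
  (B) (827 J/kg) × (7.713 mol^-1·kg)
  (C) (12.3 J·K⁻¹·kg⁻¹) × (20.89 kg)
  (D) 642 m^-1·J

(A)

Reference: C·V = s·A·J·C⁻¹ = kg·m²·s⁻².
Each option:
  (A) [kg·m²·s⁻¹] / [s] = kg·m²·s⁻²  ← same
  (B) [m²·s⁻²] · [kg·mol⁻¹] = kg·m²·s⁻²·mol⁻¹
  (C) [m²·s⁻²·K⁻¹] · [kg] = kg·m²·s⁻²·K⁻¹
  (D) J·m⁻¹ = N·m·m⁻¹ = kg·m·s⁻²
Only (A) matches kg·m²·s⁻².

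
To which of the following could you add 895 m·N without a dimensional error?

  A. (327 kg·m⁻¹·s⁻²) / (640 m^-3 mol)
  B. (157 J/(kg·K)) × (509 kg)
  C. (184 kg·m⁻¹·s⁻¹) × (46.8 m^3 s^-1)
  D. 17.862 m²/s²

Reference: N·m = kg·m·s⁻²·m = kg·m²·s⁻².
Each option:
  A. [kg·m⁻¹·s⁻²] / [m⁻³·mol] = kg·m²·s⁻²·mol⁻¹
  B. [m²·s⁻²·K⁻¹] · [kg] = kg·m²·s⁻²·K⁻¹
  C. [kg·m⁻¹·s⁻¹] · [m³·s⁻¹] = kg·m²·s⁻²  ← same
  D. m²·s⁻²
Only C. matches kg·m²·s⁻².

C.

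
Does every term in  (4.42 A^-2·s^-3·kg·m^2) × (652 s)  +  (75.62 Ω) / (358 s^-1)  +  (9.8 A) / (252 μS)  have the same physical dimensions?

No

Expand each in SI base units:
  (4.42 A^-2·s^-3·kg·m^2) × (652 s):  [kg·m²·s⁻³·A⁻²] · [s] = kg·m²·s⁻²·A⁻²
  (75.62 Ω) / (358 s^-1):  [kg·m²·s⁻³·A⁻²] / [s⁻¹] = kg·m²·s⁻²·A⁻²
  (9.8 A) / (252 μS):  [A] / [kg⁻¹·m⁻²·s³·A²] = kg·m²·s⁻³·A⁻¹
The terms do not share a single dimension (kg·m²·s⁻²·A⁻² vs kg·m²·s⁻³·A⁻¹).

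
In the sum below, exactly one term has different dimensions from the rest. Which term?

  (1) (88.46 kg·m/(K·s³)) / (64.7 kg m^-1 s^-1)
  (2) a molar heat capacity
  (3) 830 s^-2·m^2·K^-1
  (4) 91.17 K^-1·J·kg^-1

Dimensions:
  (1) [kg·m·s⁻³·K⁻¹] / [kg·m⁻¹·s⁻¹] = m²·s⁻²·K⁻¹
  (2) [molar heat capacity] = kg·m²·s⁻²·K⁻¹·mol⁻¹
  (3) m²·s⁻²·K⁻¹
  (4) J·kg⁻¹·K⁻¹ = N·m·kg⁻¹·K⁻¹ = m²·s⁻²·K⁻¹
All reduce to m²·s⁻²·K⁻¹ except (2), which is kg·m²·s⁻²·K⁻¹·mol⁻¹.

(2)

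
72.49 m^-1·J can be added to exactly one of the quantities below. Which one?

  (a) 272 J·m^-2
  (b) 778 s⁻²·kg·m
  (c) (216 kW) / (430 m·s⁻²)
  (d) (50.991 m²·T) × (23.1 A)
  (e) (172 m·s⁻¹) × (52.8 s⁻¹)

(b)

Reference: J·m⁻¹ = N·m·m⁻¹ = kg·m·s⁻².
Each option:
  (a) J·m⁻² = N·m·m⁻² = kg·s⁻²
  (b) kg·m·s⁻²  ← same
  (c) [kg·m²·s⁻³] / [m·s⁻²] = kg·m·s⁻¹
  (d) [kg·m²·s⁻²·A⁻¹] · [A] = kg·m²·s⁻²
  (e) [m·s⁻¹] · [s⁻¹] = m·s⁻²
Only (b) matches kg·m·s⁻².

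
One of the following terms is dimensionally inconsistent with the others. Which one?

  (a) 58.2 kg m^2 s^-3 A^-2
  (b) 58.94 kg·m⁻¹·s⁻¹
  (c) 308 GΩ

Dimensions:
  (a) kg·m²·s⁻³·A⁻²
  (b) kg·m⁻¹·s⁻¹
  (c) Ω = V·A⁻¹ = kg·m²·s⁻³·A⁻²
All reduce to kg·m²·s⁻³·A⁻² except (b), which is kg·m⁻¹·s⁻¹.

(b)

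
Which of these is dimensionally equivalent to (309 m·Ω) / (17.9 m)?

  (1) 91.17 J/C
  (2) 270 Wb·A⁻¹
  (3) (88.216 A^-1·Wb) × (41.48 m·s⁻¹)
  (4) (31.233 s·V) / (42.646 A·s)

Reference: [kg·m³·s⁻³·A⁻²] / [m] = kg·m²·s⁻³·A⁻².
Each option:
  (1) J·C⁻¹ = N·m·(s·A)⁻¹ = kg·m²·s⁻³·A⁻¹
  (2) Wb·A⁻¹ = V·s·A⁻¹ = kg·m²·s⁻²·A⁻²
  (3) [kg·m²·s⁻²·A⁻²] · [m·s⁻¹] = kg·m³·s⁻³·A⁻²
  (4) [kg·m²·s⁻²·A⁻¹] / [s·A] = kg·m²·s⁻³·A⁻²  ← same
Only (4) matches kg·m²·s⁻³·A⁻².

(4)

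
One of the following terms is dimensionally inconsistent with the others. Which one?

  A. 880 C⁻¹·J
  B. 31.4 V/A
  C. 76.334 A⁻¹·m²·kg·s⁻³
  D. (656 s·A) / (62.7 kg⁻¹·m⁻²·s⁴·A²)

Dimensions:
  A. J·C⁻¹ = N·m·(s·A)⁻¹ = kg·m²·s⁻³·A⁻¹
  B. V·A⁻¹ = J·C⁻¹·A⁻¹ = kg·m²·s⁻³·A⁻²
  C. kg·m²·s⁻³·A⁻¹
  D. [s·A] / [kg⁻¹·m⁻²·s⁴·A²] = kg·m²·s⁻³·A⁻¹
All reduce to kg·m²·s⁻³·A⁻¹ except B., which is kg·m²·s⁻³·A⁻².

B.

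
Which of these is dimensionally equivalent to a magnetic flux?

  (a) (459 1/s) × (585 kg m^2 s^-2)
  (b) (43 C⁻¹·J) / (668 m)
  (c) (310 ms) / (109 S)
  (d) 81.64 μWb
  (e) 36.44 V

(d)

Reference: [magnetic flux] = kg·m²·s⁻²·A⁻¹.
Each option:
  (a) [s⁻¹] · [kg·m²·s⁻²] = kg·m²·s⁻³
  (b) [kg·m²·s⁻³·A⁻¹] / [m] = kg·m·s⁻³·A⁻¹
  (c) [s] / [kg⁻¹·m⁻²·s³·A²] = kg·m²·s⁻²·A⁻²
  (d) Wb = V·s = kg·m²·s⁻²·A⁻¹  ← same
  (e) V = J·C⁻¹ = kg·m²·s⁻³·A⁻¹
Only (d) matches kg·m²·s⁻²·A⁻¹.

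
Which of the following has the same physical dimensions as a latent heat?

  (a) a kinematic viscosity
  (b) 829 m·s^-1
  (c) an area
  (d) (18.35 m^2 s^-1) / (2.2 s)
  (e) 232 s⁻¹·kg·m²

Reference: [latent heat] = m²·s⁻².
Each option:
  (a) [kinematic viscosity] = m²·s⁻¹
  (b) m·s⁻¹
  (c) [area] = m²
  (d) [m²·s⁻¹] / [s] = m²·s⁻²  ← same
  (e) kg·m²·s⁻¹
Only (d) matches m²·s⁻².

(d)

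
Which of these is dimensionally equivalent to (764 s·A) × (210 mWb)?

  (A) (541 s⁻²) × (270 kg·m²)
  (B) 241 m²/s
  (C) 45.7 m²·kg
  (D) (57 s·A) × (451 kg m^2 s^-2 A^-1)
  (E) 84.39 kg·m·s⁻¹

(D)

Reference: [s·A] · [kg·m²·s⁻²·A⁻¹] = kg·m²·s⁻¹.
Each option:
  (A) [s⁻²] · [kg·m²] = kg·m²·s⁻²
  (B) m²·s⁻¹
  (C) kg·m²
  (D) [s·A] · [kg·m²·s⁻²·A⁻¹] = kg·m²·s⁻¹  ← same
  (E) kg·m·s⁻¹
Only (D) matches kg·m²·s⁻¹.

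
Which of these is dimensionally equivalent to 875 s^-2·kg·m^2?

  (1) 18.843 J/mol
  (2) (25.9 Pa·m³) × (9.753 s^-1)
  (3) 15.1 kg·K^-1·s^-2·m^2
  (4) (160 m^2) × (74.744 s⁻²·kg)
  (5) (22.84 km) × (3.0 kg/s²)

Reference: kg·m²·s⁻².
Each option:
  (1) J·mol⁻¹ = N·m·mol⁻¹ = kg·m²·s⁻²·mol⁻¹
  (2) [kg·m²·s⁻²] · [s⁻¹] = kg·m²·s⁻³
  (3) kg·m²·s⁻²·K⁻¹
  (4) [m²] · [kg·s⁻²] = kg·m²·s⁻²  ← same
  (5) [m] · [kg·s⁻²] = kg·m·s⁻²
Only (4) matches kg·m²·s⁻².

(4)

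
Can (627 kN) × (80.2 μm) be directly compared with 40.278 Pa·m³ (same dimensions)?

Yes

Reduce each to base SI dimensions:
  (627 kN) × (80.2 μm):  [kg·m·s⁻²] · [m] = kg·m²·s⁻²
  40.278 Pa·m³:  Pa·m³ = N·m⁻²·m³ = kg·m²·s⁻²
Both are kg·m²·s⁻², so they have the same dimensions and can be added.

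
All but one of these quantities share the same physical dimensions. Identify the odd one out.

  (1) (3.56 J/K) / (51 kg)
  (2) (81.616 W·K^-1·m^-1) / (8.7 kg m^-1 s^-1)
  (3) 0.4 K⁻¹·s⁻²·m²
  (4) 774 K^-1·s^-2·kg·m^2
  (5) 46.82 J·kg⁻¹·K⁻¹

In SI base units:
  (1) [kg·m²·s⁻²·K⁻¹] / [kg] = m²·s⁻²·K⁻¹
  (2) [kg·m·s⁻³·K⁻¹] / [kg·m⁻¹·s⁻¹] = m²·s⁻²·K⁻¹
  (3) m²·s⁻²·K⁻¹
  (4) kg·m²·s⁻²·K⁻¹
  (5) J·kg⁻¹·K⁻¹ = N·m·kg⁻¹·K⁻¹ = m²·s⁻²·K⁻¹
All reduce to m²·s⁻²·K⁻¹ except (4), which is kg·m²·s⁻²·K⁻¹.

(4)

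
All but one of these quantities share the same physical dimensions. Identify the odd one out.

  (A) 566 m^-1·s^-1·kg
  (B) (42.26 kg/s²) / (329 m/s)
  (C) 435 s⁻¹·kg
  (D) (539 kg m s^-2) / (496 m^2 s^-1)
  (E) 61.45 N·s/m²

Expand each in SI base units:
  (A) kg·m⁻¹·s⁻¹
  (B) [kg·s⁻²] / [m·s⁻¹] = kg·m⁻¹·s⁻¹
  (C) kg·s⁻¹
  (D) [kg·m·s⁻²] / [m²·s⁻¹] = kg·m⁻¹·s⁻¹
  (E) N·s·m⁻² = kg·m·s⁻²·s·m⁻² = kg·m⁻¹·s⁻¹
All reduce to kg·m⁻¹·s⁻¹ except (C), which is kg·s⁻¹.

(C)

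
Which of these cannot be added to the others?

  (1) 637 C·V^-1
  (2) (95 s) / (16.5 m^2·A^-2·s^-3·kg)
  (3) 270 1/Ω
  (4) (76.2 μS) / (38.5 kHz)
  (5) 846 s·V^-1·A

(3)

In SI base units:
  (1) C·V⁻¹ = s·A·(J·C⁻¹)⁻¹ = kg⁻¹·m⁻²·s⁴·A²
  (2) [s] / [kg·m²·s⁻³·A⁻²] = kg⁻¹·m⁻²·s⁴·A²
  (3) Ω⁻¹ = (V·A⁻¹)⁻¹ = kg⁻¹·m⁻²·s³·A²
  (4) [kg⁻¹·m⁻²·s³·A²] / [s⁻¹] = kg⁻¹·m⁻²·s⁴·A²
  (5) A·s·V⁻¹ = A·s·(J·C⁻¹)⁻¹ = kg⁻¹·m⁻²·s⁴·A²
All reduce to kg⁻¹·m⁻²·s⁴·A² except (3), which is kg⁻¹·m⁻²·s³·A².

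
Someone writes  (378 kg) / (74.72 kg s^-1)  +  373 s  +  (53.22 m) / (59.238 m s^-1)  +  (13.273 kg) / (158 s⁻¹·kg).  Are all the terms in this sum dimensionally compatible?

In SI base units:
  (378 kg) / (74.72 kg s^-1):  [kg] / [kg·s⁻¹] = s
  373 s:  s
  (53.22 m) / (59.238 m s^-1):  [m] / [m·s⁻¹] = s
  (13.273 kg) / (158 s⁻¹·kg):  [kg] / [kg·s⁻¹] = s
Every term reduces to s.

Yes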